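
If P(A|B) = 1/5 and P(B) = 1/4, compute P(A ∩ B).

By definition, P(A|B) = P(A ∩ B) / P(B)
So P(A ∩ B) = P(A|B) × P(B)
= 1/5 × 1/4
= 1/20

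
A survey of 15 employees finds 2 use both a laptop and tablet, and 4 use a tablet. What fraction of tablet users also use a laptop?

P(A ∩ B) = 2/15
P(B) = 4/15
P(A|B) = P(A ∩ B) / P(B) = (2/15) / (4/15) = 1/2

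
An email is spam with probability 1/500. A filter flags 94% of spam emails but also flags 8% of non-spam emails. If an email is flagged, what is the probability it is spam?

Let D = the rare event, + = positive/flagged.
P(D) = 1/500
P(+|D) = 94/100 = 47/50
P(+|D') = 8/100 = 2/25
P(+) = P(+|D)P(D) + P(+|D')P(D')
     = \frac{47}{50} × \frac{1}{500} + \frac{2}{25} × \frac{499}{500}
     = \frac{2043}{25000}
P(D|+) = P(+|D)P(D)/P(+) = \frac{47}{2043}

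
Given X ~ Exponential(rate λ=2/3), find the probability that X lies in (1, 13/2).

P(1 < X < 13/2) = ∫_{1}^{13/2} f(x) dx
where f(x) = \frac{2 e^{- \frac{2 x}{3}}}{3}
= - \frac{1 - e^{\frac{11}{3}}}{e^{\frac{13}{3}}}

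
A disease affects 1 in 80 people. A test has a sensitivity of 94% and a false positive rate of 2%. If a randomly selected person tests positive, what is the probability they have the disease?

Let D = the rare event, + = positive/flagged.
P(D) = 1/80
P(+|D) = 94/100 = 47/50
P(+|D') = 2/100 = 1/50
P(+) = P(+|D)P(D) + P(+|D')P(D')
     = \frac{47}{50} × \frac{1}{80} + \frac{1}{50} × \frac{79}{80}
     = \frac{63}{2000}
P(D|+) = P(+|D)P(D)/P(+) = \frac{47}{126}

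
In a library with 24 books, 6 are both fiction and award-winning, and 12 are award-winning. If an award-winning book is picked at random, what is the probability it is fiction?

P(A ∩ B) = 6/24 = 1/4
P(B) = 12/24 = 1/2
P(A|B) = P(A ∩ B) / P(B) = (1/4) / (1/2) = 1/2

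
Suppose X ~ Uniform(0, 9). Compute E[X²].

Using the identity E[X²] = Var(X) + (E[X])²:
E[X] = \frac{9}{2}
Var(X) = \frac{27}{4}
E[X²] = \frac{27}{4} + (\frac{9}{2})²
= 27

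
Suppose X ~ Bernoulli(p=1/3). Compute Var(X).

For X ~ Bernoulli(p=1/3):
Var(X) = \frac{2}{9}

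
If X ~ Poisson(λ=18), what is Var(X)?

For X ~ Poisson(λ=18):
Var(X) = 18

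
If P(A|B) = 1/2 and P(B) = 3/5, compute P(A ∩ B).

By definition, P(A|B) = P(A ∩ B) / P(B)
So P(A ∩ B) = P(A|B) × P(B)
= 1/2 × 3/5
= 3/10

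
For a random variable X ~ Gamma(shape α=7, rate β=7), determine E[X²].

Using the identity E[X²] = Var(X) + (E[X])²:
E[X] = 1
Var(X) = \frac{1}{7}
E[X²] = \frac{1}{7} + (1)²
= \frac{8}{7}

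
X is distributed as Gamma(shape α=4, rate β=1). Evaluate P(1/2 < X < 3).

P(1/2 < X < 3) = ∫_{1/2}^{3} f(x) dx
where f(x) = \frac{x^{3} e^{- x}}{6}
= - \frac{13}{e^{3}} + \frac{79}{48 e^{\frac{1}{2}}}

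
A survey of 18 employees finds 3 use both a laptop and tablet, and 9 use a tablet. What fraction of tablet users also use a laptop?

P(A ∩ B) = 3/18 = 1/6
P(B) = 9/18 = 1/2
P(A|B) = P(A ∩ B) / P(B) = (1/6) / (1/2) = 1/3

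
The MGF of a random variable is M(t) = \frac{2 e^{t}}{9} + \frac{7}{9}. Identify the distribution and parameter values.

The MGF M(t) = \frac{2 e^{t}}{9} + \frac{7}{9} is the standard form for the Bernoulli distribution.
Comparing with the known MGF formula identifies: Bernoulli(p=2/9)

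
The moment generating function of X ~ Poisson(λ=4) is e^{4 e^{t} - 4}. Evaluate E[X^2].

To find E[X^2], compute M^(2)(0):
M^(1)(t) = 4 e^{t} e^{4 e^{t} - 4}
M^(2)(t) = 16 e^{2 t} e^{4 e^{t} - 4} + 4 e^{t} e^{4 e^{t} - 4}
M^(2)(0) = 20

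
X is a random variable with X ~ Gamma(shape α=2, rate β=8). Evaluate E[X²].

Using the identity E[X²] = Var(X) + (E[X])²:
E[X] = \frac{1}{4}
Var(X) = \frac{1}{32}
E[X²] = \frac{1}{32} + (\frac{1}{4})²
= \frac{3}{32}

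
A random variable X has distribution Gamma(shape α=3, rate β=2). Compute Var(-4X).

For X ~ Gamma(shape α=3, rate β=2):
Var(X) = \frac{3}{4}
Var(-4X) = (-4)² × Var(X) = 16 × \frac{3}{4} = 12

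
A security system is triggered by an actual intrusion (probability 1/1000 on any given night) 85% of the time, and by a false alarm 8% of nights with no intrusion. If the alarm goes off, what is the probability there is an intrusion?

Let D = the rare event, + = positive/flagged.
P(D) = 1/1000
P(+|D) = 85/100 = 17/20
P(+|D') = 8/100 = 2/25
P(+) = P(+|D)P(D) + P(+|D')P(D')
     = \frac{17}{20} × \frac{1}{1000} + \frac{2}{25} × \frac{999}{1000}
     = \frac{8077}{100000}
P(D|+) = P(+|D)P(D)/P(+) = \frac{85}{8077}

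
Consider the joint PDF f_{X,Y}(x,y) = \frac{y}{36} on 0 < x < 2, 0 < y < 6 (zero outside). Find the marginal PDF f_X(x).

f_X(x) = ∫_0^6 f(x,y) dy
= ∫_0^6 \frac{y}{36} dy
= \frac{1}{2} for 0 < x < 2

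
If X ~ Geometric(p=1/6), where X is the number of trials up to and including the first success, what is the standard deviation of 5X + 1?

For X ~ Geometric(p=1/6), where X is the number of trials up to and including the first success:
Var(X) = 30
SD(X) = √(Var(X)) = √(30) = \sqrt{30}
SD(5X + 1) = |5| × SD(X) = 5 × \sqrt{30} = 5 \sqrt{30}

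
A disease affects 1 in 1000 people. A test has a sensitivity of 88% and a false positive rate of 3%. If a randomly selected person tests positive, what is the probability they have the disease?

Let D = the rare event, + = positive/flagged.
P(D) = 1/1000
P(+|D) = 88/100 = 22/25
P(+|D') = 3/100
P(+) = P(+|D)P(D) + P(+|D')P(D')
     = \frac{22}{25} × \frac{1}{1000} + \frac{3}{100} × \frac{999}{1000}
     = \frac{617}{20000}
P(D|+) = P(+|D)P(D)/P(+) = \frac{88}{3085}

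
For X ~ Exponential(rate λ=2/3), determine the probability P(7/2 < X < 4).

P(7/2 < X < 4) = ∫_{7/2}^{4} f(x) dx
where f(x) = \frac{2 e^{- \frac{2 x}{3}}}{3}
= - \frac{1 - e^{\frac{1}{3}}}{e^{\frac{8}{3}}}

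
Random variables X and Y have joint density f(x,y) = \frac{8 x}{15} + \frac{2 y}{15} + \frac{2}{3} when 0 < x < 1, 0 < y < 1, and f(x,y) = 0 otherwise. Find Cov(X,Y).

E[XY] = ∫∫ xy × f(x,y) dx dy = \frac{5}{18}
E[X] = \frac{49}{90}
E[Y] = \frac{23}{45}
Cov(X,Y) = E[XY] - E[X]E[Y] = - \frac{1}{2025}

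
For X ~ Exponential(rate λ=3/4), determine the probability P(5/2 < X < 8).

P(5/2 < X < 8) = ∫_{5/2}^{8} f(x) dx
where f(x) = \frac{3 e^{- \frac{3 x}{4}}}{4}
= - \frac{1}{e^{6}} + e^{- \frac{15}{8}}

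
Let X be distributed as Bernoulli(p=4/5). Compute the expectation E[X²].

Using the identity E[X²] = Var(X) + (E[X])²:
E[X] = \frac{4}{5}
Var(X) = \frac{4}{25}
E[X²] = \frac{4}{25} + (\frac{4}{5})²
= \frac{4}{5}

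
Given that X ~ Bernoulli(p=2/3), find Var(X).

For X ~ Bernoulli(p=2/3):
Var(X) = \frac{2}{9}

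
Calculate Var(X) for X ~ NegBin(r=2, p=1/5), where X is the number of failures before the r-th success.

For X ~ NegBin(r=2, p=1/5), where X is the number of failures before the r-th success:
Var(X) = 40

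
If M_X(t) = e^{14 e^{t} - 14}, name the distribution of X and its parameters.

The MGF M(t) = e^{14 e^{t} - 14} is the standard form for the Poisson distribution.
Comparing with the known MGF formula identifies: Poisson(λ=14)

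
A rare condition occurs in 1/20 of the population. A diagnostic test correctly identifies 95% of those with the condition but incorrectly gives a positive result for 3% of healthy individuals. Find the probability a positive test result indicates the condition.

Let D = the rare event, + = positive/flagged.
P(D) = 1/20
P(+|D) = 95/100 = 19/20
P(+|D') = 3/100
P(+) = P(+|D)P(D) + P(+|D')P(D')
     = \frac{19}{20} × \frac{1}{20} + \frac{3}{100} × \frac{19}{20}
     = \frac{19}{250}
P(D|+) = P(+|D)P(D)/P(+) = \frac{5}{8}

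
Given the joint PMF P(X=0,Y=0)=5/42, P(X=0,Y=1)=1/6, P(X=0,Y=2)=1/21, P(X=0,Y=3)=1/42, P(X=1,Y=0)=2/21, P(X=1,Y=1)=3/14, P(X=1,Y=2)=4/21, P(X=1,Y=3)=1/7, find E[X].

First find marginal of X:
P(X=0) = 5/14
P(X=1) = 9/14
E[X] = 0 × 5/14 + 1 × 9/14 = 9/14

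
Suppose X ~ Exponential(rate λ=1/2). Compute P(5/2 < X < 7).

P(5/2 < X < 7) = ∫_{5/2}^{7} f(x) dx
where f(x) = \frac{e^{- \frac{x}{2}}}{2}
= - \frac{1}{e^{\frac{7}{2}}} + e^{- \frac{5}{4}}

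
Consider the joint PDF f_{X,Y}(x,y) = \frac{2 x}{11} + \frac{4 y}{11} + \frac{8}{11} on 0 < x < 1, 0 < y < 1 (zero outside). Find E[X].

E[X] = ∫_0^1 ∫_0^1 x × f(x,y) dy dx
= ∫_0^1 ∫_0^1 x × (\frac{2 x}{11} + \frac{4 y}{11} + \frac{8}{11}) dy dx
= \frac{17}{33}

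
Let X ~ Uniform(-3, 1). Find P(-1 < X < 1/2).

P(-1 < X < 1/2) = ∫_{-1}^{1/2} f(x) dx
where f(x) = \frac{1}{4}
= \frac{3}{8}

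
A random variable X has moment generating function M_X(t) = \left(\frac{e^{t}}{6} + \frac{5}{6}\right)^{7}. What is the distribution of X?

The MGF M(t) = \left(\frac{e^{t}}{6} + \frac{5}{6}\right)^{7} is the standard form for the Binomial distribution.
Comparing with the known MGF formula identifies: Binomial(n=7, p=1/6)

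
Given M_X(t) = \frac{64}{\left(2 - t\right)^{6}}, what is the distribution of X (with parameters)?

The MGF M(t) = \frac{64}{\left(2 - t\right)^{6}} is the standard form for the Gamma distribution.
Comparing with the known MGF formula identifies: Gamma(shape α=6, rate β=2)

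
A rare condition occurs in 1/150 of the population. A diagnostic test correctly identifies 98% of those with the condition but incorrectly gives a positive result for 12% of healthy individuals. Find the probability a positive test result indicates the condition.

Let D = the rare event, + = positive/flagged.
P(D) = 1/150
P(+|D) = 98/100 = 49/50
P(+|D') = 12/100 = 3/25
P(+) = P(+|D)P(D) + P(+|D')P(D')
     = \frac{49}{50} × \frac{1}{150} + \frac{3}{25} × \frac{149}{150}
     = \frac{943}{7500}
P(D|+) = P(+|D)P(D)/P(+) = \frac{49}{943}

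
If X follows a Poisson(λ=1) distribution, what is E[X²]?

Using the identity E[X²] = Var(X) + (E[X])²:
E[X] = 1
Var(X) = 1
E[X²] = 1 + (1)²
= 2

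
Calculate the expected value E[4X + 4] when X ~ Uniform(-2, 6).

For X ~ Uniform(-2, 6):
E[X] = 2
E[4X + 4] = 4 × E[X] + 4 = 12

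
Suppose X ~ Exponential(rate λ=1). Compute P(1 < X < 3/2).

P(1 < X < 3/2) = ∫_{1}^{3/2} f(x) dx
where f(x) = e^{- x}
= - \frac{1}{e^{\frac{3}{2}}} + e^{-1}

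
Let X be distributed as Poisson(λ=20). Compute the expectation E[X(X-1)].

E[X(X-1)] = E[X² - X] = E[X²] - E[X]
E[X] = 20
E[X²] = Var(X) + (E[X])² = 20 + (20)² = 420
E[X(X-1)] = 420 - 20 = 400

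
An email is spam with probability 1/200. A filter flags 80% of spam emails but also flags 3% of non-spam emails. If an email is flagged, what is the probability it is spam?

Let D = the rare event, + = positive/flagged.
P(D) = 1/200
P(+|D) = 80/100 = 4/5
P(+|D') = 3/100
P(+) = P(+|D)P(D) + P(+|D')P(D')
     = \frac{4}{5} × \frac{1}{200} + \frac{3}{100} × \frac{199}{200}
     = \frac{677}{20000}
P(D|+) = P(+|D)P(D)/P(+) = \frac{80}{677}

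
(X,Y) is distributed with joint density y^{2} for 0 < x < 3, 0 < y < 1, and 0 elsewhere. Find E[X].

f_X(x) = ∫_0^1 y^{2} dy = \frac{1}{3}
E[X] = ∫_0^3 x × (\frac{1}{3}) dx = \frac{3}{2}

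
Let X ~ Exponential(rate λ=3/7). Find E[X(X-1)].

E[X(X-1)] = E[X² - X] = E[X²] - E[X]
E[X] = \frac{7}{3}
E[X²] = Var(X) + (E[X])² = \frac{49}{9} + (\frac{7}{3})² = \frac{98}{9}
E[X(X-1)] = \frac{98}{9} - \frac{7}{3} = \frac{77}{9}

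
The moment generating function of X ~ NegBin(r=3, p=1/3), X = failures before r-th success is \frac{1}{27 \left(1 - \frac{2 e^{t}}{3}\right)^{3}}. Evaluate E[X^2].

To find E[X^2], compute M^(2)(0):
M^(1)(t) = \frac{2 e^{t}}{27 \left(1 - \frac{2 e^{t}}{3}\right)^{4}}
M^(2)(t) = \frac{2 e^{t}}{27 \left(1 - \frac{2 e^{t}}{3}\right)^{4}} + \frac{16 e^{2 t}}{81 \left(1 - \frac{2 e^{t}}{3}\right)^{5}}
M^(2)(0) = 54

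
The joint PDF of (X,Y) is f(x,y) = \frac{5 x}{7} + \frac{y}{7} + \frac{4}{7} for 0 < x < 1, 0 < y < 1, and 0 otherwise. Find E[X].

E[X] = ∫_0^1 ∫_0^1 x × f(x,y) dy dx
= ∫_0^1 ∫_0^1 x × (\frac{5 x}{7} + \frac{y}{7} + \frac{4}{7}) dy dx
= \frac{47}{84}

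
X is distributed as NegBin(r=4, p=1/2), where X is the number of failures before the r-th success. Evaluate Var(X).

For X ~ NegBin(r=4, p=1/2), where X is the number of failures before the r-th success:
Var(X) = 8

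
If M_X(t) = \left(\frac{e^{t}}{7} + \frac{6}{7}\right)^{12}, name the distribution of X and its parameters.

The MGF M(t) = \left(\frac{e^{t}}{7} + \frac{6}{7}\right)^{12} is the standard form for the Binomial distribution.
Comparing with the known MGF formula identifies: Binomial(n=12, p=1/7)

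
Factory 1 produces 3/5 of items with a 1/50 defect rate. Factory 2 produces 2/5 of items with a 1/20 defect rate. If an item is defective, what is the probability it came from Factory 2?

Using Bayes' theorem:
P(F1) = 3/5, P(D|F1) = 1/50
P(F2) = 2/5, P(D|F2) = 1/20
P(D) = P(D|F1)P(F1) + P(D|F2)P(F2)
     = \frac{4}{125}
P(F2|D) = P(D|F2)P(F2) / P(D)
= \frac{5}{8}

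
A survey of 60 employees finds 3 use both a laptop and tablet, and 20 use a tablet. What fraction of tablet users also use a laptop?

P(A ∩ B) = 3/60 = 1/20
P(B) = 20/60 = 1/3
P(A|B) = P(A ∩ B) / P(B) = (1/20) / (1/3) = 3/20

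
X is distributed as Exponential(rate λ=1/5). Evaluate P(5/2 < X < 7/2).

P(5/2 < X < 7/2) = ∫_{5/2}^{7/2} f(x) dx
where f(x) = \frac{e^{- \frac{x}{5}}}{5}
= - \frac{1}{e^{\frac{7}{10}}} + e^{- \frac{1}{2}}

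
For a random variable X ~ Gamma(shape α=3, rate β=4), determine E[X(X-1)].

E[X(X-1)] = E[X² - X] = E[X²] - E[X]
E[X] = \frac{3}{4}
E[X²] = Var(X) + (E[X])² = \frac{3}{16} + (\frac{3}{4})² = \frac{3}{4}
E[X(X-1)] = \frac{3}{4} - \frac{3}{4} = 0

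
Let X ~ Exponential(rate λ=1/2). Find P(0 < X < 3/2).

P(0 < X < 3/2) = ∫_{0}^{3/2} f(x) dx
where f(x) = \frac{e^{- \frac{x}{2}}}{2}
= 1 - e^{- \frac{3}{4}}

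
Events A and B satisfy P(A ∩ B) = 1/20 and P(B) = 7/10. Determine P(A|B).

P(A|B) = P(A ∩ B) / P(B)
= (1/20) / (7/10)
= 1/14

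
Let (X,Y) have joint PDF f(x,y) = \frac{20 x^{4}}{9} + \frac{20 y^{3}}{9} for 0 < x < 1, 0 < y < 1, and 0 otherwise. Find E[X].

E[X] = ∫_0^1 ∫_0^1 x × f(x,y) dy dx
= ∫_0^1 ∫_0^1 x × (\frac{20 x^{4}}{9} + \frac{20 y^{3}}{9}) dy dx
= \frac{35}{54}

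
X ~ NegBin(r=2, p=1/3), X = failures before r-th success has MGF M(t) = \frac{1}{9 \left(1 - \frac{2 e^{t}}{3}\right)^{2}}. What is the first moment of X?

To find E[X], compute M^(1)(0):
M^(1)(t) = \frac{4 e^{t}}{27 \left(1 - \frac{2 e^{t}}{3}\right)^{3}}
M^(1)(0) = 4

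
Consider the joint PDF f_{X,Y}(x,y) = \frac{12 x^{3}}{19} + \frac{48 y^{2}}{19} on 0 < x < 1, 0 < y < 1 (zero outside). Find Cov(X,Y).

E[XY] = ∫∫ xy × f(x,y) dx dy = \frac{36}{95}
E[X] = \frac{52}{95}
E[Y] = \frac{27}{38}
Cov(X,Y) = E[XY] - E[X]E[Y] = - \frac{18}{1805}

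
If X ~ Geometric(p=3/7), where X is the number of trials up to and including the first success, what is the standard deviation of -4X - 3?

For X ~ Geometric(p=3/7), where X is the number of trials up to and including the first success:
Var(X) = \frac{28}{9}
SD(X) = √(Var(X)) = √(\frac{28}{9}) = \frac{2 \sqrt{7}}{3}
SD(-4X - 3) = |-4| × SD(X) = 4 × \frac{2 \sqrt{7}}{3} = \frac{8 \sqrt{7}}{3}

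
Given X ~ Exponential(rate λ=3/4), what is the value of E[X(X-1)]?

E[X(X-1)] = E[X² - X] = E[X²] - E[X]
E[X] = \frac{4}{3}
E[X²] = Var(X) + (E[X])² = \frac{16}{9} + (\frac{4}{3})² = \frac{32}{9}
E[X(X-1)] = \frac{32}{9} - \frac{4}{3} = \frac{20}{9}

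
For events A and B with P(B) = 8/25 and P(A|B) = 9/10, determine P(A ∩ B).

By definition, P(A|B) = P(A ∩ B) / P(B)
So P(A ∩ B) = P(A|B) × P(B)
= 9/10 × 8/25
= 36/125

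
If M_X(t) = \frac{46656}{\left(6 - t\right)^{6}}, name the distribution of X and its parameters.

The MGF M(t) = \frac{46656}{\left(6 - t\right)^{6}} is the standard form for the Gamma distribution.
Comparing with the known MGF formula identifies: Gamma(shape α=6, rate β=6)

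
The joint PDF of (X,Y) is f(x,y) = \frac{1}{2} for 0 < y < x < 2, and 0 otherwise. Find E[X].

f_X(x) = ∫_0^x \frac{1}{2} dy = \frac{x}{2}
E[X] = ∫_0^2 x × (\frac{x}{2}) dx = \frac{4}{3}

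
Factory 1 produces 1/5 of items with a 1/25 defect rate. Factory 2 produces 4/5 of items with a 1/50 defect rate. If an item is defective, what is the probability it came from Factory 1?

Using Bayes' theorem:
P(F1) = 1/5, P(D|F1) = 1/25
P(F2) = 4/5, P(D|F2) = 1/50
P(D) = P(D|F1)P(F1) + P(D|F2)P(F2)
     = \frac{3}{125}
P(F1|D) = P(D|F1)P(F1) / P(D)
= \frac{1}{3}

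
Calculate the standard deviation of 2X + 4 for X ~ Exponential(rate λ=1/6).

For X ~ Exponential(rate λ=1/6):
Var(X) = 36
SD(X) = √(Var(X)) = √(36) = 6
SD(2X + 4) = |2| × SD(X) = 2 × 6 = 12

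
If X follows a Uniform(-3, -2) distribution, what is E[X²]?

Using the identity E[X²] = Var(X) + (E[X])²:
E[X] = - \frac{5}{2}
Var(X) = \frac{1}{12}
E[X²] = \frac{1}{12} + (- \frac{5}{2})²
= \frac{19}{3}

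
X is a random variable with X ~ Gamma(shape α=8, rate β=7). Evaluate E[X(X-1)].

E[X(X-1)] = E[X² - X] = E[X²] - E[X]
E[X] = \frac{8}{7}
E[X²] = Var(X) + (E[X])² = \frac{8}{49} + (\frac{8}{7})² = \frac{72}{49}
E[X(X-1)] = \frac{72}{49} - \frac{8}{7} = \frac{16}{49}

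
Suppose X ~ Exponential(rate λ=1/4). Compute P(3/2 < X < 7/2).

P(3/2 < X < 7/2) = ∫_{3/2}^{7/2} f(x) dx
where f(x) = \frac{e^{- \frac{x}{4}}}{4}
= - \frac{1 - e^{\frac{1}{2}}}{e^{\frac{7}{8}}}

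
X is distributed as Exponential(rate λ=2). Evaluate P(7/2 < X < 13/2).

P(7/2 < X < 13/2) = ∫_{7/2}^{13/2} f(x) dx
where f(x) = 2 e^{- 2 x}
= - \frac{1 - e^{6}}{e^{13}}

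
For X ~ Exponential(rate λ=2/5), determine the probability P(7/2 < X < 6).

P(7/2 < X < 6) = ∫_{7/2}^{6} f(x) dx
where f(x) = \frac{2 e^{- \frac{2 x}{5}}}{5}
= - \frac{1 - e}{e^{\frac{12}{5}}}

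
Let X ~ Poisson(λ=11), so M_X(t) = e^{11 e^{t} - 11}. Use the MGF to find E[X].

To find E[X], compute M^(1)(0):
M^(1)(t) = 11 e^{t} e^{11 e^{t} - 11}
M^(1)(0) = 11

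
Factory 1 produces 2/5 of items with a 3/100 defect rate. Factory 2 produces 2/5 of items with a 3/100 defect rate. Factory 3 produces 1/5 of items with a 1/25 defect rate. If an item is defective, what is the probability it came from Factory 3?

Using Bayes' theorem:
P(F1) = 2/5, P(D|F1) = 3/100
P(F2) = 2/5, P(D|F2) = 3/100
P(F3) = 1/5, P(D|F3) = 1/25
P(D) = P(D|F1)P(F1) + P(D|F2)P(F2) + P(D|F3)P(F3)
     = \frac{4}{125}
P(F3|D) = P(D|F3)P(F3) / P(D)
= \frac{1}{4}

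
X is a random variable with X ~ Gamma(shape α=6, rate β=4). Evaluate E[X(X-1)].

E[X(X-1)] = E[X² - X] = E[X²] - E[X]
E[X] = \frac{3}{2}
E[X²] = Var(X) + (E[X])² = \frac{3}{8} + (\frac{3}{2})² = \frac{21}{8}
E[X(X-1)] = \frac{21}{8} - \frac{3}{2} = \frac{9}{8}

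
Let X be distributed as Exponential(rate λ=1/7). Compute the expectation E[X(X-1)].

E[X(X-1)] = E[X² - X] = E[X²] - E[X]
E[X] = 7
E[X²] = Var(X) + (E[X])² = 49 + (7)² = 98
E[X(X-1)] = 98 - 7 = 91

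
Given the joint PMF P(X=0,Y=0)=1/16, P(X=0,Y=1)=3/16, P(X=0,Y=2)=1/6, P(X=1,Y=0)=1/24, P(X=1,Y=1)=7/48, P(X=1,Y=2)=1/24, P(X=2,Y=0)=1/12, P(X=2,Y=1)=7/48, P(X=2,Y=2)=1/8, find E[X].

First find marginal of X:
P(X=0) = 5/12
P(X=1) = 11/48
P(X=2) = 17/48
E[X] = 0 × 5/12 + 1 × 11/48 + 2 × 17/48 = 15/16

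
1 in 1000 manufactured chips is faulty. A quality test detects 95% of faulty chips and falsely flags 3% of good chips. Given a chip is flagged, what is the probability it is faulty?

Let D = the rare event, + = positive/flagged.
P(D) = 1/1000
P(+|D) = 95/100 = 19/20
P(+|D') = 3/100
P(+) = P(+|D)P(D) + P(+|D')P(D')
     = \frac{19}{20} × \frac{1}{1000} + \frac{3}{100} × \frac{999}{1000}
     = \frac{773}{25000}
P(D|+) = P(+|D)P(D)/P(+) = \frac{95}{3092}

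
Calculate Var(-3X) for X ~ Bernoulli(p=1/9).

For X ~ Bernoulli(p=1/9):
Var(X) = \frac{8}{81}
Var(-3X) = (-3)² × Var(X) = 9 × \frac{8}{81} = \frac{8}{9}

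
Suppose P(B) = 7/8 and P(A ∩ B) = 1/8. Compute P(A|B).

P(A|B) = P(A ∩ B) / P(B)
= (1/8) / (7/8)
= 1/7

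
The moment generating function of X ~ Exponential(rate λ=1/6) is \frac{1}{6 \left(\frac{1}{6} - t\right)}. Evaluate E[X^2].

To find E[X^2], compute M^(2)(0):
M^(1)(t) = \frac{1}{6 \left(\frac{1}{6} - t\right)^{2}}
M^(2)(t) = \frac{1}{3 \left(\frac{1}{6} - t\right)^{3}}
M^(2)(0) = 72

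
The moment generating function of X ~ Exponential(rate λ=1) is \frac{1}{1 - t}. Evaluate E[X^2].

To find E[X^2], compute M^(2)(0):
M^(1)(t) = \frac{1}{\left(1 - t\right)^{2}}
M^(2)(t) = \frac{2}{\left(1 - t\right)^{3}}
M^(2)(0) = 2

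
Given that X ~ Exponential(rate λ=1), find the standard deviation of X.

For X ~ Exponential(rate λ=1):
Var(X) = 1
SD(X) = √(Var(X)) = √(1) = 1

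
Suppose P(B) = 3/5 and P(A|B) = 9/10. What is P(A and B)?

By definition, P(A|B) = P(A ∩ B) / P(B)
So P(A ∩ B) = P(A|B) × P(B)
= 9/10 × 3/5
= 27/50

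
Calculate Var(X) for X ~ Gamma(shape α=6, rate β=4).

For X ~ Gamma(shape α=6, rate β=4):
Var(X) = \frac{3}{8}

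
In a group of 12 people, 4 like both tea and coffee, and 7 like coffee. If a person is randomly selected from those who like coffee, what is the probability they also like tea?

P(A ∩ B) = 4/12 = 1/3
P(B) = 7/12
P(A|B) = P(A ∩ B) / P(B) = (1/3) / (7/12) = 4/7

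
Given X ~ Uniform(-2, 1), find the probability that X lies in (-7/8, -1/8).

P(-7/8 < X < -1/8) = ∫_{-7/8}^{-1/8} f(x) dx
where f(x) = \frac{1}{3}
= \frac{1}{4}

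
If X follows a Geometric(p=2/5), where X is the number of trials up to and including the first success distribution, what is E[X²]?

Using the identity E[X²] = Var(X) + (E[X])²:
E[X] = \frac{5}{2}
Var(X) = \frac{15}{4}
E[X²] = \frac{15}{4} + (\frac{5}{2})²
= 10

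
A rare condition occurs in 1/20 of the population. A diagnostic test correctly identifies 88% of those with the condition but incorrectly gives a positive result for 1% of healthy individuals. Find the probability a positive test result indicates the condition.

Let D = the rare event, + = positive/flagged.
P(D) = 1/20
P(+|D) = 88/100 = 22/25
P(+|D') = 1/100
P(+) = P(+|D)P(D) + P(+|D')P(D')
     = \frac{22}{25} × \frac{1}{20} + \frac{1}{100} × \frac{19}{20}
     = \frac{107}{2000}
P(D|+) = P(+|D)P(D)/P(+) = \frac{88}{107}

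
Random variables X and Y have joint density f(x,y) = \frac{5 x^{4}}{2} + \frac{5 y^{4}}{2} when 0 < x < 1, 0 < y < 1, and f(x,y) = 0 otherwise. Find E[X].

E[X] = ∫_0^1 ∫_0^1 x × f(x,y) dy dx
= ∫_0^1 ∫_0^1 x × (\frac{5 x^{4}}{2} + \frac{5 y^{4}}{2}) dy dx
= \frac{2}{3}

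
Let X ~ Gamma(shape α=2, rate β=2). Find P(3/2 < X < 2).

P(3/2 < X < 2) = ∫_{3/2}^{2} f(x) dx
where f(x) = 4 x e^{- 2 x}
= \frac{-5 + 4 e}{e^{4}}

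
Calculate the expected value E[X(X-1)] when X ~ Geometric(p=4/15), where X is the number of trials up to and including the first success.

E[X(X-1)] = E[X² - X] = E[X²] - E[X]
E[X] = \frac{15}{4}
E[X²] = Var(X) + (E[X])² = \frac{165}{16} + (\frac{15}{4})² = \frac{195}{8}
E[X(X-1)] = \frac{195}{8} - \frac{15}{4} = \frac{165}{8}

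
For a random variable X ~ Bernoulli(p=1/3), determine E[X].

For X ~ Bernoulli(p=1/3), the expected value is:
E[X] = \frac{1}{3}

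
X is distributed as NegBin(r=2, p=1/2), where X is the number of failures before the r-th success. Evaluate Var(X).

For X ~ NegBin(r=2, p=1/2), where X is the number of failures before the r-th success:
Var(X) = 4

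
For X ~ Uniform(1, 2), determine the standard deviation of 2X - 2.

For X ~ Uniform(1, 2):
Var(X) = \frac{1}{12}
SD(X) = √(Var(X)) = √(\frac{1}{12}) = \frac{\sqrt{3}}{6}
SD(2X - 2) = |2| × SD(X) = 2 × \frac{\sqrt{3}}{6} = \frac{\sqrt{3}}{3}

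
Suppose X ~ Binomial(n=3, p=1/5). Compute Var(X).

For X ~ Binomial(n=3, p=1/5):
Var(X) = \frac{12}{25}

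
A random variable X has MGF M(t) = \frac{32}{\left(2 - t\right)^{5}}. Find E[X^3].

To find E[X^3], compute M^(3)(0):
M^(1)(t) = \frac{160}{\left(2 - t\right)^{6}}
M^(2)(t) = \frac{960}{\left(2 - t\right)^{7}}
M^(3)(t) = \frac{6720}{\left(2 - t\right)^{8}}
M^(3)(0) = \frac{105}{4}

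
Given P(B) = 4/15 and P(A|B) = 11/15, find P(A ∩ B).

By definition, P(A|B) = P(A ∩ B) / P(B)
So P(A ∩ B) = P(A|B) × P(B)
= 11/15 × 4/15
= 44/225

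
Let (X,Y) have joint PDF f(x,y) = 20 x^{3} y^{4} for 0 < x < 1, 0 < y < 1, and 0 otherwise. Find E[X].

E[X] = ∫_0^1 ∫_0^1 x × f(x,y) dy dx
= ∫_0^1 ∫_0^1 x × (20 x^{3} y^{4}) dy dx
= \frac{4}{5}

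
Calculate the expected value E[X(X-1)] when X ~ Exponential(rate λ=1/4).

E[X(X-1)] = E[X² - X] = E[X²] - E[X]
E[X] = 4
E[X²] = Var(X) + (E[X])² = 16 + (4)² = 32
E[X(X-1)] = 32 - 4 = 28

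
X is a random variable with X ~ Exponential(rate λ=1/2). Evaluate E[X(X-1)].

E[X(X-1)] = E[X² - X] = E[X²] - E[X]
E[X] = 2
E[X²] = Var(X) + (E[X])² = 4 + (2)² = 8
E[X(X-1)] = 8 - 2 = 6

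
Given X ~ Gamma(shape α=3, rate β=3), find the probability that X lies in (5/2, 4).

P(5/2 < X < 4) = ∫_{5/2}^{4} f(x) dx
where f(x) = \frac{27 x^{2} e^{- 3 x}}{2}
= - \frac{85}{e^{12}} + \frac{293}{8 e^{\frac{15}{2}}}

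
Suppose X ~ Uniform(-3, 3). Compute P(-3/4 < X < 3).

P(-3/4 < X < 3) = ∫_{-3/4}^{3} f(x) dx
where f(x) = \frac{1}{6}
= \frac{5}{8}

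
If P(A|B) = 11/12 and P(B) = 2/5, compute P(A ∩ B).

By definition, P(A|B) = P(A ∩ B) / P(B)
So P(A ∩ B) = P(A|B) × P(B)
= 11/12 × 2/5
= 11/30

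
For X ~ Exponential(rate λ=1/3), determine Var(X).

For X ~ Exponential(rate λ=1/3):
Var(X) = 9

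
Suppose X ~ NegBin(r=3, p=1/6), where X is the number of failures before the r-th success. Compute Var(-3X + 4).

For X ~ NegBin(r=3, p=1/6), where X is the number of failures before the r-th success:
Var(X) = 90
Var(-3X + 4) = (-3)² × Var(X) = 9 × 90 = 810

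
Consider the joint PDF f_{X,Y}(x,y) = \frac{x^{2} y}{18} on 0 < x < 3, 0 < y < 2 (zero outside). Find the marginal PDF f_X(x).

f_X(x) = ∫_0^2 f(x,y) dy
= ∫_0^2 \frac{x^{2} y}{18} dy
= \frac{x^{2}}{9} for 0 < x < 3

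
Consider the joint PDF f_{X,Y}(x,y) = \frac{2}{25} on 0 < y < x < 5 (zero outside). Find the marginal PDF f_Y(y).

f_Y(y) = ∫_y^5 \frac{2}{25} dx = \frac{2}{5} - \frac{2 y}{25}
for 0 < y < 5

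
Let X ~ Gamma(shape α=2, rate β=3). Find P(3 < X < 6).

P(3 < X < 6) = ∫_{3}^{6} f(x) dx
where f(x) = 9 x e^{- 3 x}
= \frac{-19 + 10 e^{9}}{e^{18}}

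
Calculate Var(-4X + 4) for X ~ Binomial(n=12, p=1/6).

For X ~ Binomial(n=12, p=1/6):
Var(X) = \frac{5}{3}
Var(-4X + 4) = (-4)² × Var(X) = 16 × \frac{5}{3} = \frac{80}{3}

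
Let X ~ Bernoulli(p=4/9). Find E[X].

For X ~ Bernoulli(p=4/9), the expected value is:
E[X] = \frac{4}{9}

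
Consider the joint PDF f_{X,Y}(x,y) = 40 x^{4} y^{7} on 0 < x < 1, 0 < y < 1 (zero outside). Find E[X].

E[X] = ∫_0^1 ∫_0^1 x × f(x,y) dy dx
= ∫_0^1 ∫_0^1 x × (40 x^{4} y^{7}) dy dx
= \frac{5}{6}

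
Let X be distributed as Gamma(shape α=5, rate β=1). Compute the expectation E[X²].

Using the identity E[X²] = Var(X) + (E[X])²:
E[X] = 5
Var(X) = 5
E[X²] = 5 + (5)²
= 30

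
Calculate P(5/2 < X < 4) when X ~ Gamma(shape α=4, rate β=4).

P(5/2 < X < 4) = ∫_{5/2}^{4} f(x) dx
where f(x) = \frac{128 x^{3} e^{- 4 x}}{3}
= \frac{-2483 + 683 e^{6}}{3 e^{16}}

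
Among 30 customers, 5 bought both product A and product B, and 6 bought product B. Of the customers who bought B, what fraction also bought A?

P(A ∩ B) = 5/30 = 1/6
P(B) = 6/30 = 1/5
P(A|B) = P(A ∩ B) / P(B) = (1/6) / (1/5) = 5/6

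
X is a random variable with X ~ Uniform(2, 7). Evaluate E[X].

For X ~ Uniform(2, 7), the expected value is:
E[X] = \frac{9}{2}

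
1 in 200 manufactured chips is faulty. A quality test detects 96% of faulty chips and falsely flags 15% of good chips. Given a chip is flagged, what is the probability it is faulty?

Let D = the rare event, + = positive/flagged.
P(D) = 1/200
P(+|D) = 96/100 = 24/25
P(+|D') = 15/100 = 3/20
P(+) = P(+|D)P(D) + P(+|D')P(D')
     = \frac{24}{25} × \frac{1}{200} + \frac{3}{20} × \frac{199}{200}
     = \frac{3081}{20000}
P(D|+) = P(+|D)P(D)/P(+) = \frac{32}{1027}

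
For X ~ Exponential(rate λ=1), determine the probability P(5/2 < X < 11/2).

P(5/2 < X < 11/2) = ∫_{5/2}^{11/2} f(x) dx
where f(x) = e^{- x}
= - \frac{1 - e^{3}}{e^{\frac{11}{2}}}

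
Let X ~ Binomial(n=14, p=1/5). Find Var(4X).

For X ~ Binomial(n=14, p=1/5):
Var(X) = \frac{56}{25}
Var(4X) = (4)² × Var(X) = 16 × \frac{56}{25} = \frac{896}{25}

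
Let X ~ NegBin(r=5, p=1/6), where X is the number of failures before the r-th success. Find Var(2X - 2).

For X ~ NegBin(r=5, p=1/6), where X is the number of failures before the r-th success:
Var(X) = 150
Var(2X - 2) = (2)² × Var(X) = 4 × 150 = 600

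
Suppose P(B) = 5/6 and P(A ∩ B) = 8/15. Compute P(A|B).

P(A|B) = P(A ∩ B) / P(B)
= (8/15) / (5/6)
= 16/25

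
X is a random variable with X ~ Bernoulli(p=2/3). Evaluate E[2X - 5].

For X ~ Bernoulli(p=2/3):
E[X] = \frac{2}{3}
E[2X - 5] = 2 × E[X] - 5 = - \frac{11}{3}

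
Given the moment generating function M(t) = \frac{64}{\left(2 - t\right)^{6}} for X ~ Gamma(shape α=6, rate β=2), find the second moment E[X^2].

To find E[X^2], compute M^(2)(0):
M^(1)(t) = \frac{384}{\left(2 - t\right)^{7}}
M^(2)(t) = \frac{2688}{\left(2 - t\right)^{8}}
M^(2)(0) = \frac{21}{2}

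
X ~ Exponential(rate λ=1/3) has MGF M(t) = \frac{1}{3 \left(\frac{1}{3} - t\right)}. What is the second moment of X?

To find E[X^2], compute M^(2)(0):
M^(1)(t) = \frac{1}{3 \left(\frac{1}{3} - t\right)^{2}}
M^(2)(t) = \frac{2}{3 \left(\frac{1}{3} - t\right)^{3}}
M^(2)(0) = 18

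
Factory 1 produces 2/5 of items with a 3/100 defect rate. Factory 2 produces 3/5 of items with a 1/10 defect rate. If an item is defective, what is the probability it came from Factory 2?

Using Bayes' theorem:
P(F1) = 2/5, P(D|F1) = 3/100
P(F2) = 3/5, P(D|F2) = 1/10
P(D) = P(D|F1)P(F1) + P(D|F2)P(F2)
     = \frac{9}{125}
P(F2|D) = P(D|F2)P(F2) / P(D)
= \frac{5}{6}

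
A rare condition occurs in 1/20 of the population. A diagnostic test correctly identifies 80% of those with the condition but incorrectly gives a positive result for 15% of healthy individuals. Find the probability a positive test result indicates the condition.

Let D = the rare event, + = positive/flagged.
P(D) = 1/20
P(+|D) = 80/100 = 4/5
P(+|D') = 15/100 = 3/20
P(+) = P(+|D)P(D) + P(+|D')P(D')
     = \frac{4}{5} × \frac{1}{20} + \frac{3}{20} × \frac{19}{20}
     = \frac{73}{400}
P(D|+) = P(+|D)P(D)/P(+) = \frac{16}{73}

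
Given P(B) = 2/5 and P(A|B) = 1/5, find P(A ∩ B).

By definition, P(A|B) = P(A ∩ B) / P(B)
So P(A ∩ B) = P(A|B) × P(B)
= 1/5 × 2/5
= 2/25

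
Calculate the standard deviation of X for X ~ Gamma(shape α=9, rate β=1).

For X ~ Gamma(shape α=9, rate β=1):
Var(X) = 9
SD(X) = √(Var(X)) = √(9) = 3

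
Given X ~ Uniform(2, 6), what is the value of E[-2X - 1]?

For X ~ Uniform(2, 6):
E[X] = 4
E[-2X - 1] = -2 × E[X] - 1 = -9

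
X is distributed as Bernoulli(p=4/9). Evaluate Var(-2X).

For X ~ Bernoulli(p=4/9):
Var(X) = \frac{20}{81}
Var(-2X) = (-2)² × Var(X) = 4 × \frac{20}{81} = \frac{80}{81}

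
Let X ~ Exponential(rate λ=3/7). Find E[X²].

Using the identity E[X²] = Var(X) + (E[X])²:
E[X] = \frac{7}{3}
Var(X) = \frac{49}{9}
E[X²] = \frac{49}{9} + (\frac{7}{3})²
= \frac{98}{9}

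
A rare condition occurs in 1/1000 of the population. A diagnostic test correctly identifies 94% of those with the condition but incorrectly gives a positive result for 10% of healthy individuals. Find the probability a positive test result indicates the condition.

Let D = the rare event, + = positive/flagged.
P(D) = 1/1000
P(+|D) = 94/100 = 47/50
P(+|D') = 10/100 = 1/10
P(+) = P(+|D)P(D) + P(+|D')P(D')
     = \frac{47}{50} × \frac{1}{1000} + \frac{1}{10} × \frac{999}{1000}
     = \frac{2521}{25000}
P(D|+) = P(+|D)P(D)/P(+) = \frac{47}{5042}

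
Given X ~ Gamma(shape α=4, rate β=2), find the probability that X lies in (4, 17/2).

P(4 < X < 17/2) = ∫_{4}^{17/2} f(x) dx
where f(x) = \frac{8 x^{3} e^{- 2 x}}{3}
= \frac{-2944 + 379 e^{9}}{3 e^{17}}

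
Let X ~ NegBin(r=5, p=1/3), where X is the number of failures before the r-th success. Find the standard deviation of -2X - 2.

For X ~ NegBin(r=5, p=1/3), where X is the number of failures before the r-th success:
Var(X) = 30
SD(X) = √(Var(X)) = √(30) = \sqrt{30}
SD(-2X - 2) = |-2| × SD(X) = 2 × \sqrt{30} = 2 \sqrt{30}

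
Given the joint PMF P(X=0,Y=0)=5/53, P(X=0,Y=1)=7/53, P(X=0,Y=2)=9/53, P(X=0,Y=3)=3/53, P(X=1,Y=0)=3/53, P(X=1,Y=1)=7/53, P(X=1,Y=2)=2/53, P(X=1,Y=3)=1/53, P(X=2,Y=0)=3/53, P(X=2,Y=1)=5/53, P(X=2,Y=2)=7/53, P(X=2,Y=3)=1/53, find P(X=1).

P(X=1) = P(X=1,Y=0) + P(X=1,Y=1) + P(X=1,Y=2) + P(X=1,Y=3)
= 3/53 + 7/53 + 2/53 + 1/53
= 13/53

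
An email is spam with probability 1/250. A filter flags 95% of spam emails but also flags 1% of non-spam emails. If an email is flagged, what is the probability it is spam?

Let D = the rare event, + = positive/flagged.
P(D) = 1/250
P(+|D) = 95/100 = 19/20
P(+|D') = 1/100
P(+) = P(+|D)P(D) + P(+|D')P(D')
     = \frac{19}{20} × \frac{1}{250} + \frac{1}{100} × \frac{249}{250}
     = \frac{43}{3125}
P(D|+) = P(+|D)P(D)/P(+) = \frac{95}{344}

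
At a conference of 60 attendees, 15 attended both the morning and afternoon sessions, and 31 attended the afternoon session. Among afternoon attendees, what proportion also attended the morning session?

P(A ∩ B) = 15/60 = 1/4
P(B) = 31/60
P(A|B) = P(A ∩ B) / P(B) = (1/4) / (31/60) = 15/31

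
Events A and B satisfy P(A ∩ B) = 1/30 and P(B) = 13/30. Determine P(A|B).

P(A|B) = P(A ∩ B) / P(B)
= (1/30) / (13/30)
= 1/13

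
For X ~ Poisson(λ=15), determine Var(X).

For X ~ Poisson(λ=15):
Var(X) = 15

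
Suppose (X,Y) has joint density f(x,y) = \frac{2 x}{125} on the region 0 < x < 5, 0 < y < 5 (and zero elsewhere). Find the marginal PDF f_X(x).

f_X(x) = ∫_0^5 f(x,y) dy
= ∫_0^5 \frac{2 x}{125} dy
= \frac{2 x}{25} for 0 < x < 5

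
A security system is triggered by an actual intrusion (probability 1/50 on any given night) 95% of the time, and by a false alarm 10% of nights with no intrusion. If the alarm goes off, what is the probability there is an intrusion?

Let D = the rare event, + = positive/flagged.
P(D) = 1/50
P(+|D) = 95/100 = 19/20
P(+|D') = 10/100 = 1/10
P(+) = P(+|D)P(D) + P(+|D')P(D')
     = \frac{19}{20} × \frac{1}{50} + \frac{1}{10} × \frac{49}{50}
     = \frac{117}{1000}
P(D|+) = P(+|D)P(D)/P(+) = \frac{19}{117}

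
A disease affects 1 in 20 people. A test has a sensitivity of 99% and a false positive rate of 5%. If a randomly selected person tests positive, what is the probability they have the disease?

Let D = the rare event, + = positive/flagged.
P(D) = 1/20
P(+|D) = 99/100
P(+|D') = 5/100 = 1/20
P(+) = P(+|D)P(D) + P(+|D')P(D')
     = \frac{99}{100} × \frac{1}{20} + \frac{1}{20} × \frac{19}{20}
     = \frac{97}{1000}
P(D|+) = P(+|D)P(D)/P(+) = \frac{99}{194}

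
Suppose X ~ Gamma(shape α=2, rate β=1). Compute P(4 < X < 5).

P(4 < X < 5) = ∫_{4}^{5} f(x) dx
where f(x) = x e^{- x}
= \frac{-6 + 5 e}{e^{5}}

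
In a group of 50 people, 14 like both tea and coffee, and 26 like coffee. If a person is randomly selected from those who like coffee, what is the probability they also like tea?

P(A ∩ B) = 14/50 = 7/25
P(B) = 26/50 = 13/25
P(A|B) = P(A ∩ B) / P(B) = (7/25) / (13/25) = 7/13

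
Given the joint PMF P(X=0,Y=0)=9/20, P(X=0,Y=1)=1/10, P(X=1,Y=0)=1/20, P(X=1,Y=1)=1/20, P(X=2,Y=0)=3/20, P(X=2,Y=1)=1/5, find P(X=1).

P(X=1) = P(X=1,Y=0) + P(X=1,Y=1)
= 1/20 + 1/20
= 1/10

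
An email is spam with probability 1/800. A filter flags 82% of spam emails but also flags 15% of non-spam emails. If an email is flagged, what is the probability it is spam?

Let D = the rare event, + = positive/flagged.
P(D) = 1/800
P(+|D) = 82/100 = 41/50
P(+|D') = 15/100 = 3/20
P(+) = P(+|D)P(D) + P(+|D')P(D')
     = \frac{41}{50} × \frac{1}{800} + \frac{3}{20} × \frac{799}{800}
     = \frac{12067}{80000}
P(D|+) = P(+|D)P(D)/P(+) = \frac{82}{12067}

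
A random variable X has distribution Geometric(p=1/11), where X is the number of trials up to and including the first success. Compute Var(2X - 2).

For X ~ Geometric(p=1/11), where X is the number of trials up to and including the first success:
Var(X) = 110
Var(2X - 2) = (2)² × Var(X) = 4 × 110 = 440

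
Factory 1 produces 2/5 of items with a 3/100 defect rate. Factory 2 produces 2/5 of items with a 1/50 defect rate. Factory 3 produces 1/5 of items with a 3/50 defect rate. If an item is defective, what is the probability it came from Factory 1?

Using Bayes' theorem:
P(F1) = 2/5, P(D|F1) = 3/100
P(F2) = 2/5, P(D|F2) = 1/50
P(F3) = 1/5, P(D|F3) = 3/50
P(D) = P(D|F1)P(F1) + P(D|F2)P(F2) + P(D|F3)P(F3)
     = \frac{4}{125}
P(F1|D) = P(D|F1)P(F1) / P(D)
= \frac{3}{8}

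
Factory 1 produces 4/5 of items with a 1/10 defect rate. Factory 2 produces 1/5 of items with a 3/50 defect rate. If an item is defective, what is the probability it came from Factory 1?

Using Bayes' theorem:
P(F1) = 4/5, P(D|F1) = 1/10
P(F2) = 1/5, P(D|F2) = 3/50
P(D) = P(D|F1)P(F1) + P(D|F2)P(F2)
     = \frac{23}{250}
P(F1|D) = P(D|F1)P(F1) / P(D)
= \frac{20}{23}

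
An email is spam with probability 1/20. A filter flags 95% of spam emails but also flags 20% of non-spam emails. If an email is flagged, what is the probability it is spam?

Let D = the rare event, + = positive/flagged.
P(D) = 1/20
P(+|D) = 95/100 = 19/20
P(+|D') = 20/100 = 1/5
P(+) = P(+|D)P(D) + P(+|D')P(D')
     = \frac{19}{20} × \frac{1}{20} + \frac{1}{5} × \frac{19}{20}
     = \frac{19}{80}
P(D|+) = P(+|D)P(D)/P(+) = \frac{1}{5}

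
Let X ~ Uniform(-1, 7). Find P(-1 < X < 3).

P(-1 < X < 3) = ∫_{-1}^{3} f(x) dx
where f(x) = \frac{1}{8}
= \frac{1}{2}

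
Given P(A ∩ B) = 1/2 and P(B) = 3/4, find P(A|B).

P(A|B) = P(A ∩ B) / P(B)
= (1/2) / (3/4)
= 2/3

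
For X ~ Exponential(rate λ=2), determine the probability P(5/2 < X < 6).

P(5/2 < X < 6) = ∫_{5/2}^{6} f(x) dx
where f(x) = 2 e^{- 2 x}
= - \frac{1 - e^{7}}{e^{12}}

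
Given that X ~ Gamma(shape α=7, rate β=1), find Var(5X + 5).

For X ~ Gamma(shape α=7, rate β=1):
Var(X) = 7
Var(5X + 5) = (5)² × Var(X) = 25 × 7 = 175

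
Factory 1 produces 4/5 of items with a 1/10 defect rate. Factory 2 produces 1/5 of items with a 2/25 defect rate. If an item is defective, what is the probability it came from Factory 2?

Using Bayes' theorem:
P(F1) = 4/5, P(D|F1) = 1/10
P(F2) = 1/5, P(D|F2) = 2/25
P(D) = P(D|F1)P(F1) + P(D|F2)P(F2)
     = \frac{12}{125}
P(F2|D) = P(D|F2)P(F2) / P(D)
= \frac{1}{6}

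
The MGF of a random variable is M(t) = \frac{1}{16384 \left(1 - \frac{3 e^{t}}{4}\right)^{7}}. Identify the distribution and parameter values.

The MGF M(t) = \frac{1}{16384 \left(1 - \frac{3 e^{t}}{4}\right)^{7}} is the standard form for the NegativeBinomial distribution.
Comparing with the known MGF formula identifies: NegBin(r=7, p=1/4), X = failures before r-th success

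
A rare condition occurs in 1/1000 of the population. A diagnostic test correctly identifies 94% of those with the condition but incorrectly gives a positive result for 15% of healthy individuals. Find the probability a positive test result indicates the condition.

Let D = the rare event, + = positive/flagged.
P(D) = 1/1000
P(+|D) = 94/100 = 47/50
P(+|D') = 15/100 = 3/20
P(+) = P(+|D)P(D) + P(+|D')P(D')
     = \frac{47}{50} × \frac{1}{1000} + \frac{3}{20} × \frac{999}{1000}
     = \frac{15079}{100000}
P(D|+) = P(+|D)P(D)/P(+) = \frac{94}{15079}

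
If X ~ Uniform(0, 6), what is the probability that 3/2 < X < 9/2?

P(3/2 < X < 9/2) = ∫_{3/2}^{9/2} f(x) dx
where f(x) = \frac{1}{6}
= \frac{1}{2}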